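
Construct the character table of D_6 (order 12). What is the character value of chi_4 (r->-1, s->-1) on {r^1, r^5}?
Conjugacy classes: {e} of size 1, {r^3} of size 1, {r^1, r^5} of size 2, {r^2, r^4} of size 2, {s, sr^2, ...} of size 3, {sr, sr^3, ...} of size 3.
Character table:
  irrep \ class              {e} (size 1)  {r^3} (size 1)  {r^1, r^5} (size 2)  {r^2, r^4} (size 2)  {s, sr^2, ...} (size 3)  {sr, sr^3, ...} (size 3)
  chi_1 (triv)               1             1               1                    1                    1                        1                       
  chi_2 (sign: r->1, s->-1)  1             1               1                    1                    -1                       -1                      
  chi_3 (r->-1, s->1)        1             -1              -1                   1                    1                        -1                      
  chi_4 (r->-1, s->-1)       1             -1              -1                   1                    -1                       1                       
  chi_5 (2d, j=1)            2             -2              1                    -1                   0                        0                       
  chi_6 (2d, j=2)            2             2               -1                   -1                   0                        0                       

Spot check: chi_4 (r->-1, s->-1) on {r^1, r^5} = -1.

D_6 has order 2*6 = 12 with 6 conjugacy classes, hence 6 irreducibles. Sum of squared dims 1 + 1 + 1 + 1 + 4 + 4 = 12 = |G|. Linear characters come from the abelianisation; the 2-dimensional irreps have character r^k -> 2*cos(2*pi*j*k/6), reflections -> 0.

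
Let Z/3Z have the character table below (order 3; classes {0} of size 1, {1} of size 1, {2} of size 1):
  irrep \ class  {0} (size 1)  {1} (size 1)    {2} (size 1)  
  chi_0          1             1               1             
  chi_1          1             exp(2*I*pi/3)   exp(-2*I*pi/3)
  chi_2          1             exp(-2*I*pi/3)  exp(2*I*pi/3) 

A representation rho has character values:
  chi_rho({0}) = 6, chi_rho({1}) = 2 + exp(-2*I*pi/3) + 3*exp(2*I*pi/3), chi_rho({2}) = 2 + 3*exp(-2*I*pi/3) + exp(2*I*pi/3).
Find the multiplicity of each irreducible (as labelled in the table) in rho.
Multiplicities: chi_0: 2, chi_1: 3, chi_2: 1.

Details: Use <chi_rho, chi> = (1/|G|) sum_C |C| * chi_rho(C) * conj(chi(C)) with |G| = 3 for each irreducible chi in the table:
  <chi_rho, chi_0> = (1/3)[1*(6)*conj(1) + 1*(2 + exp(-2*I*pi/3) + 3*exp(2*I*pi/3))*conj(1) + 1*(2 + 3*exp(-2*I*pi/3) + exp(2*I*pi/3))*conj(1)]
      = (1/3)[(6) + (2 + exp(-2*I*pi/3) + 3*exp(2*I*pi/3)) + (2 + 3*exp(-2*I*pi/3) + exp(2*I*pi/3))] = 6/3 = 2
  <chi_rho, chi_1> = (1/3)[1*(6)*conj(1) + 1*(2 + exp(-2*I*pi/3) + 3*exp(2*I*pi/3))*conj(exp(2*I*pi/3)) + 1*(2 + 3*exp(-2*I*pi/3) + exp(2*I*pi/3))*conj(exp(-2*I*pi/3))]
      = (1/3)[(6) + (3 + 2*exp(-2*I*pi/3) + exp(2*I*pi/3)) + (3 + exp(-2*I*pi/3) + 2*exp(2*I*pi/3))] = 9/3 = 3
  <chi_rho, chi_2> = (1/3)[1*(6)*conj(1) + 1*(2 + exp(-2*I*pi/3) + 3*exp(2*I*pi/3))*conj(exp(-2*I*pi/3)) + 1*(2 + 3*exp(-2*I*pi/3) + exp(2*I*pi/3))*conj(exp(2*I*pi/3))]
      = (1/3)[(6) + (1 + 3*exp(-2*I*pi/3) + 2*exp(2*I*pi/3)) + (1 + 2*exp(-2*I*pi/3) + 3*exp(2*I*pi/3))] = 3/3 = 1
(Exp terms are combined using exp(i*s)*conj(exp(i*t)) = exp(i*(s-t)), and sums of them are collapsed using the identity that for every m > 1 the m distinct m-th roots of unity sum to 0, e.g. 1 + exp(2*I*pi/3) + exp(-2*I*pi/3) = 0.)
Dimension check: dim(rho) = sum (mult * dim) = 2*1 + 3*1 + 1*1 = 6 = chi_rho(e) = 6.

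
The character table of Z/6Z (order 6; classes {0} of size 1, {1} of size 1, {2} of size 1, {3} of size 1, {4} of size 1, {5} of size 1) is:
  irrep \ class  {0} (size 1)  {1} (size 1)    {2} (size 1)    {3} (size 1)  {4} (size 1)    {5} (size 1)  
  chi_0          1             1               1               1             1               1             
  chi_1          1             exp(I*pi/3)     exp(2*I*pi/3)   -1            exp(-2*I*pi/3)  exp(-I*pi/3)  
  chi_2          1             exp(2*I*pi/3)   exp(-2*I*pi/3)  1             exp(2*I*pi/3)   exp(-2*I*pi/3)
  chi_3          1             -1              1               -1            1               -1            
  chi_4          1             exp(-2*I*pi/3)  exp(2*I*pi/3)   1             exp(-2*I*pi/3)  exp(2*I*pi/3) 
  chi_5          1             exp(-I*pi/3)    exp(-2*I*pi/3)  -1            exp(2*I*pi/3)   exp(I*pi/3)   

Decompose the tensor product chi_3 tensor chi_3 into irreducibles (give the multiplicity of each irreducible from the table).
chi_3 tensor chi_3 = chi_0 (all other irreducibles have multiplicity 0).

Justification: The character of a tensor product is the pointwise product (chi_3 * chi_3)(C) = chi_3(C) * chi_3(C):
  {0}: (1)*(1), {1}: (-1)*(-1), {2}: (1)*(1), {3}: (-1)*(-1), {4}: (1)*(1), {5}: (-1)*(-1)
so (chi_3 * chi_3) takes values
  {0} -> 1, {1} -> 1, {2} -> 1, {3} -> 1, {4} -> 1, {5} -> 1.
Now take the inner product of this character with each irreducible chi from the table, <chi_3*chi_3, chi> = (1/6) sum_C |C| (chi_3*chi_3)(C) conj(chi(C)):
  <chi_3*chi_3, chi_0> = (1/6)[1*(1)*conj(1) + 1*(1)*conj(1) + 1*(1)*conj(1) + 1*(1)*conj(1) + 1*(1)*conj(1) + 1*(1)*conj(1)]
      = (1/6)[(1) + (1) + (1) + (1) + (1) + (1)] = 6/6 = 1
  <chi_3*chi_3, chi_1> = (1/6)[1*(1)*conj(1) + 1*(1)*conj(exp(I*pi/3)) + 1*(1)*conj(exp(2*I*pi/3)) + 1*(1)*conj(-1) + 1*(1)*conj(exp(-2*I*pi/3)) + 1*(1)*conj(exp(-I*pi/3))]
      = (1/6)[(1) + (exp(-I*pi/3)) + (exp(-2*I*pi/3)) + (-1) + (exp(2*I*pi/3)) + (exp(I*pi/3))] = 0/6 = 0
  <chi_3*chi_3, chi_2> = (1/6)[1*(1)*conj(1) + 1*(1)*conj(exp(2*I*pi/3)) + 1*(1)*conj(exp(-2*I*pi/3)) + 1*(1)*conj(1) + 1*(1)*conj(exp(2*I*pi/3)) + 1*(1)*conj(exp(-2*I*pi/3))]
      = (1/6)[(1) + (exp(-2*I*pi/3)) + (exp(2*I*pi/3)) + (1) + (exp(-2*I*pi/3)) + (exp(2*I*pi/3))] = 0/6 = 0
  <chi_3*chi_3, chi_3> = (1/6)[1*(1)*conj(1) + 1*(1)*conj(-1) + 1*(1)*conj(1) + 1*(1)*conj(-1) + 1*(1)*conj(1) + 1*(1)*conj(-1)]
      = (1/6)[(1) + (-1) + (1) + (-1) + (1) + (-1)] = 0/6 = 0
  <chi_3*chi_3, chi_4> = (1/6)[1*(1)*conj(1) + 1*(1)*conj(exp(-2*I*pi/3)) + 1*(1)*conj(exp(2*I*pi/3)) + 1*(1)*conj(1) + 1*(1)*conj(exp(-2*I*pi/3)) + 1*(1)*conj(exp(2*I*pi/3))]
      = (1/6)[(1) + (exp(2*I*pi/3)) + (exp(-2*I*pi/3)) + (1) + (exp(2*I*pi/3)) + (exp(-2*I*pi/3))] = 0/6 = 0
  <chi_3*chi_3, chi_5> = (1/6)[1*(1)*conj(1) + 1*(1)*conj(exp(-I*pi/3)) + 1*(1)*conj(exp(-2*I*pi/3)) + 1*(1)*conj(-1) + 1*(1)*conj(exp(2*I*pi/3)) + 1*(1)*conj(exp(I*pi/3))]
      = (1/6)[(1) + (exp(I*pi/3)) + (exp(2*I*pi/3)) + (-1) + (exp(-2*I*pi/3)) + (exp(-I*pi/3))] = 0/6 = 0
(Exp terms are combined using exp(i*s)*conj(exp(i*t)) = exp(i*(s-t)), and sums of them are collapsed using the identity that for every m > 1 the m distinct m-th roots of unity sum to 0, e.g. 1 + exp(2*I*pi/3) + exp(-2*I*pi/3) = 0.)
Hence the multiplicities are chi_0: 1. Dimension check: dim(chi_3)*dim(chi_3) = 1*1 = 1 and sum (mult * dim) = 1*1 = 1.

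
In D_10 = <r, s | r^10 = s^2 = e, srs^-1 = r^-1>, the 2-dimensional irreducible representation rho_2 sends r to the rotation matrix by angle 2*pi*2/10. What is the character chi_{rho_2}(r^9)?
chi_{rho_2}(r^9) = 2*cos(2*pi*2*9/10) = -1/2 + sqrt(5)/2

Working: rho_2(r^9) is rotation by angle 2*pi*2*9/10, whose trace is 2*cos(2*pi*2*9/10) = -1/2 + sqrt(5)/2.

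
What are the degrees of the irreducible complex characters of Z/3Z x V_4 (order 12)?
Dimensions: 1, 1, 1, 1, 1, 1, 1, 1, 1, 1, 1, 1

Argument: There are 12 irreducibles (= number of conjugacy classes). Their dimensions d_i satisfy sum d_i^2 = |G| = 12: 1 + 1 + 1 + 1 + 1 + 1 + 1 + 1 + 1 + 1 + 1 + 1 = 12. (For the product with Z/3Z: each of the 3 1-dim characters of Z/3Z tensors with each irrep of V_4, giving 3 copies of each V_4-dimension.)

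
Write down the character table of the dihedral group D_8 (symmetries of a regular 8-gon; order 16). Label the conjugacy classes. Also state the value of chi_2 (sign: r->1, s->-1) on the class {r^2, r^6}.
Conjugacy classes: {e} of size 1, {r^4} of size 1, {r^1, r^7} of size 2, {r^2, r^6} of size 2, {r^3, r^5} of size 2, {s, sr^2, ...} of size 4, {sr, sr^3, ...} of size 4.
Character table:
  irrep \ class              {e} (size 1)  {r^4} (size 1)  {r^1, r^7} (size 2)  {r^2, r^6} (size 2)  {r^3, r^5} (size 2)  {s, sr^2, ...} (size 4)  {sr, sr^3, ...} (size 4)
  chi_1 (triv)               1             1               1                    1                    1                    1                        1                       
  chi_2 (sign: r->1, s->-1)  1             1               1                    1                    1                    -1                       -1                      
  chi_3 (r->-1, s->1)        1             1               -1                   1                    -1                   1                        -1                      
  chi_4 (r->-1, s->-1)       1             1               -1                   1                    -1                   -1                       1                       
  chi_5 (2d, j=1)            2             -2              sqrt(2)              0                    -sqrt(2)             0                        0                       
  chi_6 (2d, j=2)            2             2               0                    -2                   0                    0                        0                       
  chi_7 (2d, j=3)            2             -2              -sqrt(2)             0                    sqrt(2)              0                        0                       

Spot check: chi_2 (sign: r->1, s->-1) on {r^2, r^6} = 1.

Details: D_8 has order 2*8 = 16 with 7 conjugacy classes, hence 7 irreducibles. Sum of squared dims 1 + 1 + 1 + 1 + 4 + 4 + 4 = 16 = |G|. Linear characters come from the abelianisation; the 2-dimensional irreps have character r^k -> 2*cos(2*pi*j*k/8), reflections -> 0.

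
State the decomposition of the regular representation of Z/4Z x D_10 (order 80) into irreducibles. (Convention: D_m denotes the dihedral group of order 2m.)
Each irreducible V_i of dimension d_i appears with multiplicity d_i, i.e. rho_reg = (direct sum over all irreducibles V_i) d_i V_i. The irreducible dimensions for Z/4Z x D_10 are 1, 1, 1, 1, 1, 1, 1, 1, 1, 1, 1, 1, 1, 1, 1, 1, 2, 2, 2, 2, 2, 2, 2, 2, 2, 2, 2, 2, 2, 2, 2, 2: 16 irreducibles of dimension 1, each with multiplicity 1; 16 irreducibles of dimension 2, each with multiplicity 2. Total dimension 16*1*1 + 16*2*2 = 80 = |G|.

Explanation: General theorem: in the regular representation of a finite group G, each irreducible appears with multiplicity equal to its dimension. Check: dim(rho_reg) = sum d_i^2 = 1 + 1 + 1 + 1 + 1 + 1 + 1 + 1 + 1 + 1 + 1 + 1 + 1 + 1 + 1 + 1 + 4 + 4 + 4 + 4 + 4 + 4 + 4 + 4 + 4 + 4 + 4 + 4 + 4 + 4 + 4 + 4 = 80 = |G|.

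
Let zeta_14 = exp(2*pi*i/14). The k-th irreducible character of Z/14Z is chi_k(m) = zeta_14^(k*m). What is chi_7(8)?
chi_7(8) = zeta_14^56 = 1

Argument: chi_7(8) = zeta_14^(7*8) = zeta_14^56. Since zeta_14^14 = 1, this equals zeta_14^0 = exp(2*pi*i*0/14) = 1.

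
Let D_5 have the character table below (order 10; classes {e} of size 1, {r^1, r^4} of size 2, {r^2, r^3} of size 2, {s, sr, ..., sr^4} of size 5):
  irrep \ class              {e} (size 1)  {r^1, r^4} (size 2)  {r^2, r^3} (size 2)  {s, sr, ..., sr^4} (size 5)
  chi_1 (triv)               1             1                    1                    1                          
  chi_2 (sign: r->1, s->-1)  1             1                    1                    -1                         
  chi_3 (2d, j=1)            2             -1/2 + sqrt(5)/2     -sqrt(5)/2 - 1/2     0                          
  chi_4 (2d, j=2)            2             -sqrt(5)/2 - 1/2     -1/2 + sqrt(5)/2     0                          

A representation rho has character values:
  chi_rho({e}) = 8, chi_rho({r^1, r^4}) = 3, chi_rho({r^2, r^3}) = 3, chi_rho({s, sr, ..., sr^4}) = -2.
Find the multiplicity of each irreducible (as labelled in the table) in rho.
Multiplicities: chi_1: 1, chi_2: 3, chi_3: 1, chi_4: 1.

Derivation: Use <chi_rho, chi> = (1/|G|) sum_C |C| * chi_rho(C) * conj(chi(C)) with |G| = 10 for each irreducible chi in the table:
  <chi_rho, chi_1> = (1/10)[1*(8)*conj(1) + 2*(3)*conj(1) + 2*(3)*conj(1) + 5*(-2)*conj(1)]
      = (1/10)[(8) + (6) + (6) + (-10)] = 10/10 = 1
  <chi_rho, chi_2> = (1/10)[1*(8)*conj(1) + 2*(3)*conj(1) + 2*(3)*conj(1) + 5*(-2)*conj(-1)]
      = (1/10)[(8) + (6) + (6) + (10)] = 30/10 = 3
  <chi_rho, chi_3> = (1/10)[1*(8)*conj(2) + 2*(3)*conj(-1/2 + sqrt(5)/2) + 2*(3)*conj(-sqrt(5)/2 - 1/2) + 5*(-2)*conj(0)]
      = (1/10)[(16) + (-3 + 3*sqrt(5)) + (-3*sqrt(5) - 3) + (0)] = 10/10 = 1
  <chi_rho, chi_4> = (1/10)[1*(8)*conj(2) + 2*(3)*conj(-sqrt(5)/2 - 1/2) + 2*(3)*conj(-1/2 + sqrt(5)/2) + 5*(-2)*conj(0)]
      = (1/10)[(16) + (-3*sqrt(5) - 3) + (-3 + 3*sqrt(5)) + (0)] = 10/10 = 1
Dimension check: dim(rho) = sum (mult * dim) = 1*1 + 3*1 + 1*2 + 1*2 = 8 = chi_rho(e) = 8.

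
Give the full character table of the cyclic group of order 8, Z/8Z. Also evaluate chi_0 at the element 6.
Character table of Z/8Z (irreps indexed chi_0,...,chi_7 with chi_k(m) = zeta_8^(k*m), zeta_8 = exp(2*pi*i/8)):
  irrep \ class  {0} (size 1)  {1} (size 1)    {2} (size 1)  {3} (size 1)    {4} (size 1)  {5} (size 1)    {6} (size 1)  {7} (size 1)  
  chi_0          1             1               1             1               1             1               1             1             
  chi_1          1             exp(I*pi/4)     I             exp(3*I*pi/4)   -1            exp(-3*I*pi/4)  -I            exp(-I*pi/4)  
  chi_2          1             I               -1            -I              1             I               -1            -I            
  chi_3          1             exp(3*I*pi/4)   -I            exp(I*pi/4)     -1            exp(-I*pi/4)    I             exp(-3*I*pi/4)
  chi_4          1             -1              1             -1              1             -1              1             -1            
  chi_5          1             exp(-3*I*pi/4)  I             exp(-I*pi/4)    -1            exp(I*pi/4)     -I            exp(3*I*pi/4) 
  chi_6          1             -I              -1            I               1             -I              -1            I             
  chi_7          1             exp(-I*pi/4)    -I            exp(-3*I*pi/4)  -1            exp(3*I*pi/4)   I             exp(I*pi/4)   

Spot check: chi_0(6) = zeta_8^(0*6) = zeta_8^0 = 1.

Why: Z/8Z is abelian, so all 8 irreducible complex representations are 1-dimensional. They are given by chi_k(m) = zeta_8^(k*m) for k = 0,...,7. Row orthogonality: sum_m chi_k(m) conj(chi_l(m)) = 8 * [k = l].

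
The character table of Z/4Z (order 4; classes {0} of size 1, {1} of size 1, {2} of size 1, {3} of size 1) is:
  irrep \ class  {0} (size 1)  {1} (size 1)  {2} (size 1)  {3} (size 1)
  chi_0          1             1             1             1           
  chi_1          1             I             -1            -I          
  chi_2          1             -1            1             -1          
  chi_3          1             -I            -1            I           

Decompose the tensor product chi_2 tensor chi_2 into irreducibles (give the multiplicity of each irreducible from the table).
chi_2 tensor chi_2 = chi_0 (all other irreducibles have multiplicity 0).

The character of a tensor product is the pointwise product (chi_2 * chi_2)(C) = chi_2(C) * chi_2(C):
  {0}: (1)*(1), {1}: (-1)*(-1), {2}: (1)*(1), {3}: (-1)*(-1)
so (chi_2 * chi_2) takes values
  {0} -> 1, {1} -> 1, {2} -> 1, {3} -> 1.
Now take the inner product of this character with each irreducible chi from the table, <chi_2*chi_2, chi> = (1/4) sum_C |C| (chi_2*chi_2)(C) conj(chi(C)):
  <chi_2*chi_2, chi_0> = (1/4)[1*(1)*conj(1) + 1*(1)*conj(1) + 1*(1)*conj(1) + 1*(1)*conj(1)]
      = (1/4)[(1) + (1) + (1) + (1)] = 4/4 = 1
  <chi_2*chi_2, chi_1> = (1/4)[1*(1)*conj(1) + 1*(1)*conj(I) + 1*(1)*conj(-1) + 1*(1)*conj(-I)]
      = (1/4)[(1) + (-I) + (-1) + (I)] = 0/4 = 0
  <chi_2*chi_2, chi_2> = (1/4)[1*(1)*conj(1) + 1*(1)*conj(-1) + 1*(1)*conj(1) + 1*(1)*conj(-1)]
      = (1/4)[(1) + (-1) + (1) + (-1)] = 0/4 = 0
  <chi_2*chi_2, chi_3> = (1/4)[1*(1)*conj(1) + 1*(1)*conj(-I) + 1*(1)*conj(-1) + 1*(1)*conj(I)]
      = (1/4)[(1) + (I) + (-1) + (-I)] = 0/4 = 0
(Exp terms are combined using exp(i*s)*conj(exp(i*t)) = exp(i*(s-t)), and sums of them are collapsed using the identity that for every m > 1 the m distinct m-th roots of unity sum to 0, e.g. 1 + exp(2*I*pi/3) + exp(-2*I*pi/3) = 0.)
Hence the multiplicities are chi_0: 1. Dimension check: dim(chi_2)*dim(chi_2) = 1*1 = 1 and sum (mult * dim) = 1*1 = 1.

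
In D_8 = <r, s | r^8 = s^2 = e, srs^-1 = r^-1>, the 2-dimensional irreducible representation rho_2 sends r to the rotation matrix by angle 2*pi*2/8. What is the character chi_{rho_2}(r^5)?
chi_{rho_2}(r^5) = 2*cos(2*pi*2*5/8) = 0

Argument: rho_2(r^5) is rotation by angle 2*pi*2*5/8, whose trace is 2*cos(2*pi*2*5/8) = 0.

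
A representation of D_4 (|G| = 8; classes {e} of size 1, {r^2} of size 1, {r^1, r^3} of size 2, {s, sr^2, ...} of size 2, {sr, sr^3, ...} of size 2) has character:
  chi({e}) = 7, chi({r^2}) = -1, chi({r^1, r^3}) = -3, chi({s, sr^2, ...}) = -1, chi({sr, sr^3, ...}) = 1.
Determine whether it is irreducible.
Not irreducible (reducible): <chi, chi> = 9 > 1.

Justification: <chi, chi> = (1/|G|) sum_C |C| * |chi(C)|^2 = (1/8)[1*|7|^2 + 1*|-1|^2 + 2*|-3|^2 + 2*|-1|^2 + 2*|1|^2]
  = (1/8)[(49) + (1) + (18) + (2) + (2)] = 72/8 = 9.
A character is irreducible iff <chi, chi> = 1, so this representation is reducible.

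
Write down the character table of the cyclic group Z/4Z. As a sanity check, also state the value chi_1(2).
Character table of Z/4Z (irreps indexed chi_0,...,chi_3 with chi_k(m) = zeta_4^(k*m), zeta_4 = exp(2*pi*i/4)):
  irrep \ class  {0} (size 1)  {1} (size 1)  {2} (size 1)  {3} (size 1)
  chi_0          1             1             1             1           
  chi_1          1             I             -1            -I          
  chi_2          1             -1            1             -1          
  chi_3          1             -I            -1            I           

Spot check: chi_1(2) = zeta_4^(1*2) = zeta_4^2 = -1.

Derivation: Z/4Z is abelian, so all 4 irreducible complex representations are 1-dimensional. They are given by chi_k(m) = zeta_4^(k*m) for k = 0,...,3. Row orthogonality: sum_m chi_k(m) conj(chi_l(m)) = 4 * [k = l].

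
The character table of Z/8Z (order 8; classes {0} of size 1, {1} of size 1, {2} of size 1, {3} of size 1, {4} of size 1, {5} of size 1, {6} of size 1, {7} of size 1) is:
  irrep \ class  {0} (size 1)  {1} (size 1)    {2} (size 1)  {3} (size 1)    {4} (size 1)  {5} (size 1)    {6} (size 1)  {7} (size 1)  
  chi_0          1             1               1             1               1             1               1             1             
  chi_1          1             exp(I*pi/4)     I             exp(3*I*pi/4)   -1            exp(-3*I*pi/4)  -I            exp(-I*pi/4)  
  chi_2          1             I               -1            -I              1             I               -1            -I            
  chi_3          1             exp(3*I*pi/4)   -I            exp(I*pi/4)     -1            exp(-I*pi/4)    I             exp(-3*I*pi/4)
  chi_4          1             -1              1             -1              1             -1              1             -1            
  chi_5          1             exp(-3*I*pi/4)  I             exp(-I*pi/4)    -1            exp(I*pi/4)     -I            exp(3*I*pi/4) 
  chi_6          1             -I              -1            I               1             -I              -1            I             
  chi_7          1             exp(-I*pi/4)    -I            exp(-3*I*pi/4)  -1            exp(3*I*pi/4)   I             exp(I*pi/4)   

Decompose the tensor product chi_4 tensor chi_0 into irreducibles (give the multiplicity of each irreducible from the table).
chi_4 tensor chi_0 = chi_4 (all other irreducibles have multiplicity 0).

Derivation: The character of a tensor product is the pointwise product (chi_4 * chi_0)(C) = chi_4(C) * chi_0(C):
  {0}: (1)*(1), {1}: (-1)*(1), {2}: (1)*(1), {3}: (-1)*(1), {4}: (1)*(1), {5}: (-1)*(1), {6}: (1)*(1), {7}: (-1)*(1)
so (chi_4 * chi_0) takes values
  {0} -> 1, {1} -> -1, {2} -> 1, {3} -> -1, {4} -> 1, {5} -> -1, {6} -> 1, {7} -> -1.
Now take the inner product of this character with each irreducible chi from the table, <chi_4*chi_0, chi> = (1/8) sum_C |C| (chi_4*chi_0)(C) conj(chi(C)):
  <chi_4*chi_0, chi_0> = (1/8)[1*(1)*conj(1) + 1*(-1)*conj(1) + 1*(1)*conj(1) + 1*(-1)*conj(1) + 1*(1)*conj(1) + 1*(-1)*conj(1) + 1*(1)*conj(1) + 1*(-1)*conj(1)]
      = (1/8)[(1) + (-1) + (1) + (-1) + (1) + (-1) + (1) + (-1)] = 0/8 = 0
  <chi_4*chi_0, chi_1> = (1/8)[1*(1)*conj(1) + 1*(-1)*conj(exp(I*pi/4)) + 1*(1)*conj(I) + 1*(-1)*conj(exp(3*I*pi/4)) + 1*(1)*conj(-1) + 1*(-1)*conj(exp(-3*I*pi/4)) + 1*(1)*conj(-I) + 1*(-1)*conj(exp(-I*pi/4))]
      = (1/8)[(1) + (-exp(-I*pi/4)) + (-I) + (-exp(-3*I*pi/4)) + (-1) + (-exp(3*I*pi/4)) + (I) + (-exp(I*pi/4))] = 0/8 = 0
  <chi_4*chi_0, chi_2> = (1/8)[1*(1)*conj(1) + 1*(-1)*conj(I) + 1*(1)*conj(-1) + 1*(-1)*conj(-I) + 1*(1)*conj(1) + 1*(-1)*conj(I) + 1*(1)*conj(-1) + 1*(-1)*conj(-I)]
      = (1/8)[(1) + (I) + (-1) + (-I) + (1) + (I) + (-1) + (-I)] = 0/8 = 0
  <chi_4*chi_0, chi_3> = (1/8)[1*(1)*conj(1) + 1*(-1)*conj(exp(3*I*pi/4)) + 1*(1)*conj(-I) + 1*(-1)*conj(exp(I*pi/4)) + 1*(1)*conj(-1) + 1*(-1)*conj(exp(-I*pi/4)) + 1*(1)*conj(I) + 1*(-1)*conj(exp(-3*I*pi/4))]
      = (1/8)[(1) + (-exp(-3*I*pi/4)) + (I) + (-exp(-I*pi/4)) + (-1) + (-exp(I*pi/4)) + (-I) + (-exp(3*I*pi/4))] = 0/8 = 0
  <chi_4*chi_0, chi_4> = (1/8)[1*(1)*conj(1) + 1*(-1)*conj(-1) + 1*(1)*conj(1) + 1*(-1)*conj(-1) + 1*(1)*conj(1) + 1*(-1)*conj(-1) + 1*(1)*conj(1) + 1*(-1)*conj(-1)]
      = (1/8)[(1) + (1) + (1) + (1) + (1) + (1) + (1) + (1)] = 8/8 = 1
  <chi_4*chi_0, chi_5> = (1/8)[1*(1)*conj(1) + 1*(-1)*conj(exp(-3*I*pi/4)) + 1*(1)*conj(I) + 1*(-1)*conj(exp(-I*pi/4)) + 1*(1)*conj(-1) + 1*(-1)*conj(exp(I*pi/4)) + 1*(1)*conj(-I) + 1*(-1)*conj(exp(3*I*pi/4))]
      = (1/8)[(1) + (-exp(3*I*pi/4)) + (-I) + (-exp(I*pi/4)) + (-1) + (-exp(-I*pi/4)) + (I) + (-exp(-3*I*pi/4))] = 0/8 = 0
  <chi_4*chi_0, chi_6> = (1/8)[1*(1)*conj(1) + 1*(-1)*conj(-I) + 1*(1)*conj(-1) + 1*(-1)*conj(I) + 1*(1)*conj(1) + 1*(-1)*conj(-I) + 1*(1)*conj(-1) + 1*(-1)*conj(I)]
      = (1/8)[(1) + (-I) + (-1) + (I) + (1) + (-I) + (-1) + (I)] = 0/8 = 0
  <chi_4*chi_0, chi_7> = (1/8)[1*(1)*conj(1) + 1*(-1)*conj(exp(-I*pi/4)) + 1*(1)*conj(-I) + 1*(-1)*conj(exp(-3*I*pi/4)) + 1*(1)*conj(-1) + 1*(-1)*conj(exp(3*I*pi/4)) + 1*(1)*conj(I) + 1*(-1)*conj(exp(I*pi/4))]
      = (1/8)[(1) + (-exp(I*pi/4)) + (I) + (-exp(3*I*pi/4)) + (-1) + (-exp(-3*I*pi/4)) + (-I) + (-exp(-I*pi/4))] = 0/8 = 0
(Exp terms are combined using exp(i*s)*conj(exp(i*t)) = exp(i*(s-t)), and sums of them are collapsed using the identity that for every m > 1 the m distinct m-th roots of unity sum to 0, e.g. 1 + exp(2*I*pi/3) + exp(-2*I*pi/3) = 0.)
Hence the multiplicities are chi_4: 1. Dimension check: dim(chi_4)*dim(chi_0) = 1*1 = 1 and sum (mult * dim) = 1*1 = 1.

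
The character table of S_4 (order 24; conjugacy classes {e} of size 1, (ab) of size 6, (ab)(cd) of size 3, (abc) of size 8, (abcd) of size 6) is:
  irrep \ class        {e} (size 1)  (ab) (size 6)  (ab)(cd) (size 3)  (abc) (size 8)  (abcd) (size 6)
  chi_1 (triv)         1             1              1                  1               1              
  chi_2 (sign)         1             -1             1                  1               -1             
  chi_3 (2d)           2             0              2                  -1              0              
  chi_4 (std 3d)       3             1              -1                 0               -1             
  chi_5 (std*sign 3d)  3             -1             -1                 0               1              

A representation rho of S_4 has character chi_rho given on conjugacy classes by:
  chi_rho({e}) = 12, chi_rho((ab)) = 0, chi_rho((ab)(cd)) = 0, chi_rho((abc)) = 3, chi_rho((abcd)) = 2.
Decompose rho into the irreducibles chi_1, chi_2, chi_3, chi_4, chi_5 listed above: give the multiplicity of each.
Multiplicities: chi_1: 2, chi_2: 1, chi_3: 0, chi_4: 1, chi_5: 2.

Proof sketch: Use <chi_rho, chi> = (1/|G|) sum_C |C| * chi_rho(C) * conj(chi(C)) with |G| = 24 for each irreducible chi in the table:
  <chi_rho, chi_1> = (1/24)[1*(12)*conj(1) + 6*(0)*conj(1) + 3*(0)*conj(1) + 8*(3)*conj(1) + 6*(2)*conj(1)]
      = (1/24)[(12) + (0) + (0) + (24) + (12)] = 48/24 = 2
  <chi_rho, chi_2> = (1/24)[1*(12)*conj(1) + 6*(0)*conj(-1) + 3*(0)*conj(1) + 8*(3)*conj(1) + 6*(2)*conj(-1)]
      = (1/24)[(12) + (0) + (0) + (24) + (-12)] = 24/24 = 1
  <chi_rho, chi_3> = (1/24)[1*(12)*conj(2) + 6*(0)*conj(0) + 3*(0)*conj(2) + 8*(3)*conj(-1) + 6*(2)*conj(0)]
      = (1/24)[(24) + (0) + (0) + (-24) + (0)] = 0/24 = 0
  <chi_rho, chi_4> = (1/24)[1*(12)*conj(3) + 6*(0)*conj(1) + 3*(0)*conj(-1) + 8*(3)*conj(0) + 6*(2)*conj(-1)]
      = (1/24)[(36) + (0) + (0) + (0) + (-12)] = 24/24 = 1
  <chi_rho, chi_5> = (1/24)[1*(12)*conj(3) + 6*(0)*conj(-1) + 3*(0)*conj(-1) + 8*(3)*conj(0) + 6*(2)*conj(1)]
      = (1/24)[(36) + (0) + (0) + (0) + (12)] = 48/24 = 2
Dimension check: dim(rho) = sum (mult * dim) = 2*1 + 1*1 + 0*2 + 1*3 + 2*3 = 12 = chi_rho(e) = 12.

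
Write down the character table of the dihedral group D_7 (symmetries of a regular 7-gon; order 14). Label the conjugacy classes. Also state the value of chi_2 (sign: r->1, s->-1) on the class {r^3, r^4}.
Conjugacy classes: {e} of size 1, {r^1, r^6} of size 2, {r^2, r^5} of size 2, {r^3, r^4} of size 2, {s, sr, ..., sr^6} of size 7.
Character table:
  irrep \ class              {e} (size 1)  {r^1, r^6} (size 2)  {r^2, r^5} (size 2)  {r^3, r^4} (size 2)  {s, sr, ..., sr^6} (size 7)
  chi_1 (triv)               1             1                    1                    1                    1                          
  chi_2 (sign: r->1, s->-1)  1             1                    1                    1                    -1                         
  chi_3 (2d, j=1)            2             2*cos(2*pi/7)        -2*cos(3*pi/7)       -2*cos(pi/7)         0                          
  chi_4 (2d, j=2)            2             -2*cos(3*pi/7)       -2*cos(pi/7)         2*cos(2*pi/7)        0                          
  chi_5 (2d, j=3)            2             -2*cos(pi/7)         2*cos(2*pi/7)        -2*cos(3*pi/7)       0                          

Spot check: chi_2 (sign: r->1, s->-1) on {r^3, r^4} = 1.

Solution. D_7 has order 2*7 = 14 with 5 conjugacy classes, hence 5 irreducibles. Sum of squared dims 1 + 1 + 4 + 4 + 4 = 14 = |G|. Linear characters come from the abelianisation; the 2-dimensional irreps have character r^k -> 2*cos(2*pi*j*k/7), reflections -> 0.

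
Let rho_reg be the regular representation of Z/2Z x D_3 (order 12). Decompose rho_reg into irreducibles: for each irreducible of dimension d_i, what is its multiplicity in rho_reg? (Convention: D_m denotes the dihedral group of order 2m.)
Each irreducible V_i of dimension d_i appears with multiplicity d_i, i.e. rho_reg = (direct sum over all irreducibles V_i) d_i V_i. The irreducible dimensions for Z/2Z x D_3 are 1, 1, 1, 1, 2, 2: 4 irreducibles of dimension 1, each with multiplicity 1; 2 irreducibles of dimension 2, each with multiplicity 2. Total dimension 4*1*1 + 2*2*2 = 12 = |G|.

Working: General theorem: in the regular representation of a finite group G, each irreducible appears with multiplicity equal to its dimension. Check: dim(rho_reg) = sum d_i^2 = 1 + 1 + 1 + 1 + 4 + 4 = 12 = |G|.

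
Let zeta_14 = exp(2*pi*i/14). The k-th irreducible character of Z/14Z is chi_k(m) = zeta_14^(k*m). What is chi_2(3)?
chi_2(3) = zeta_14^6 = exp(6*I*pi/7)

chi_2(3) = zeta_14^(2*3) = zeta_14^6. Since zeta_14^14 = 1, this equals zeta_14^6 = exp(2*pi*i*6/14) = exp(6*I*pi/7).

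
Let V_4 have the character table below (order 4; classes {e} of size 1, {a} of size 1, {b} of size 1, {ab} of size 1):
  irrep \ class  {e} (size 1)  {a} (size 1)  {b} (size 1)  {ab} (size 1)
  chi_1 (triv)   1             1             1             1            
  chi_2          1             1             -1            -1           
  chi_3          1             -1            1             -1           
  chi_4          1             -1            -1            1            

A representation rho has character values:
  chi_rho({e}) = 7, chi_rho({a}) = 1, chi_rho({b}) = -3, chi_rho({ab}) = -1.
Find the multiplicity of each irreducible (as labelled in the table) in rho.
Multiplicities: chi_1: 1, chi_2: 3, chi_3: 1, chi_4: 2.

Why: Use <chi_rho, chi> = (1/|G|) sum_C |C| * chi_rho(C) * conj(chi(C)) with |G| = 4 for each irreducible chi in the table:
  <chi_rho, chi_1> = (1/4)[1*(7)*conj(1) + 1*(1)*conj(1) + 1*(-3)*conj(1) + 1*(-1)*conj(1)]
      = (1/4)[(7) + (1) + (-3) + (-1)] = 4/4 = 1
  <chi_rho, chi_2> = (1/4)[1*(7)*conj(1) + 1*(1)*conj(1) + 1*(-3)*conj(-1) + 1*(-1)*conj(-1)]
      = (1/4)[(7) + (1) + (3) + (1)] = 12/4 = 3
  <chi_rho, chi_3> = (1/4)[1*(7)*conj(1) + 1*(1)*conj(-1) + 1*(-3)*conj(1) + 1*(-1)*conj(-1)]
      = (1/4)[(7) + (-1) + (-3) + (1)] = 4/4 = 1
  <chi_rho, chi_4> = (1/4)[1*(7)*conj(1) + 1*(1)*conj(-1) + 1*(-3)*conj(-1) + 1*(-1)*conj(1)]
      = (1/4)[(7) + (-1) + (3) + (-1)] = 8/4 = 2
Dimension check: dim(rho) = sum (mult * dim) = 1*1 + 3*1 + 1*1 + 2*1 = 7 = chi_rho(e) = 7.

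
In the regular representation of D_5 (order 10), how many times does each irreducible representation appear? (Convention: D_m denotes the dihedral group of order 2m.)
Each irreducible V_i of dimension d_i appears with multiplicity d_i, i.e. rho_reg = (direct sum over all irreducibles V_i) d_i V_i. The irreducible dimensions for D_5 are 1, 1, 2, 2: 2 irreducibles of dimension 1, each with multiplicity 1; 2 irreducibles of dimension 2, each with multiplicity 2. Total dimension 2*1*1 + 2*2*2 = 10 = |G|.

Proof sketch: General theorem: in the regular representation of a finite group G, each irreducible appears with multiplicity equal to its dimension. Check: dim(rho_reg) = sum d_i^2 = 1 + 1 + 4 + 4 = 10 = |G|.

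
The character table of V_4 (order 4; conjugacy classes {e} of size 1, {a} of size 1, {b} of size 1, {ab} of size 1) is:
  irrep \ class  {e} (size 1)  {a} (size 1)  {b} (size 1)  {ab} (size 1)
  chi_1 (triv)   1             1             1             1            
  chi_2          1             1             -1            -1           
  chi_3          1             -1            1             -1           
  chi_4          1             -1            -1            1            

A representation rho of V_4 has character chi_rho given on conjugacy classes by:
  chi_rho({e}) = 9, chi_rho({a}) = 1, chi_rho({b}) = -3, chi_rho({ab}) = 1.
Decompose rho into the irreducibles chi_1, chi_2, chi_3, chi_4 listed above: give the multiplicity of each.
Multiplicities: chi_1: 2, chi_2: 3, chi_3: 1, chi_4: 3.

Justification: Use <chi_rho, chi> = (1/|G|) sum_C |C| * chi_rho(C) * conj(chi(C)) with |G| = 4 for each irreducible chi in the table:
  <chi_rho, chi_1> = (1/4)[1*(9)*conj(1) + 1*(1)*conj(1) + 1*(-3)*conj(1) + 1*(1)*conj(1)]
      = (1/4)[(9) + (1) + (-3) + (1)] = 8/4 = 2
  <chi_rho, chi_2> = (1/4)[1*(9)*conj(1) + 1*(1)*conj(1) + 1*(-3)*conj(-1) + 1*(1)*conj(-1)]
      = (1/4)[(9) + (1) + (3) + (-1)] = 12/4 = 3
  <chi_rho, chi_3> = (1/4)[1*(9)*conj(1) + 1*(1)*conj(-1) + 1*(-3)*conj(1) + 1*(1)*conj(-1)]
      = (1/4)[(9) + (-1) + (-3) + (-1)] = 4/4 = 1
  <chi_rho, chi_4> = (1/4)[1*(9)*conj(1) + 1*(1)*conj(-1) + 1*(-3)*conj(-1) + 1*(1)*conj(1)]
      = (1/4)[(9) + (-1) + (3) + (1)] = 12/4 = 3
Dimension check: dim(rho) = sum (mult * dim) = 2*1 + 3*1 + 1*1 + 3*1 = 9 = chi_rho(e) = 9.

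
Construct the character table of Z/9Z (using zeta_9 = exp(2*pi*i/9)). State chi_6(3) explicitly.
Character table of Z/9Z (irreps indexed chi_0,...,chi_8 with chi_k(m) = zeta_9^(k*m), zeta_9 = exp(2*pi*i/9)):
  irrep \ class  {0} (size 1)  {1} (size 1)    {2} (size 1)    {3} (size 1)    {4} (size 1)    {5} (size 1)    {6} (size 1)    {7} (size 1)    {8} (size 1)  
  chi_0          1             1               1               1               1               1               1               1               1             
  chi_1          1             exp(2*I*pi/9)   exp(4*I*pi/9)   exp(2*I*pi/3)   exp(8*I*pi/9)   exp(-8*I*pi/9)  exp(-2*I*pi/3)  exp(-4*I*pi/9)  exp(-2*I*pi/9)
  chi_2          1             exp(4*I*pi/9)   exp(8*I*pi/9)   exp(-2*I*pi/3)  exp(-2*I*pi/9)  exp(2*I*pi/9)   exp(2*I*pi/3)   exp(-8*I*pi/9)  exp(-4*I*pi/9)
  chi_3          1             exp(2*I*pi/3)   exp(-2*I*pi/3)  1               exp(2*I*pi/3)   exp(-2*I*pi/3)  1               exp(2*I*pi/3)   exp(-2*I*pi/3)
  chi_4          1             exp(8*I*pi/9)   exp(-2*I*pi/9)  exp(2*I*pi/3)   exp(-4*I*pi/9)  exp(4*I*pi/9)   exp(-2*I*pi/3)  exp(2*I*pi/9)   exp(-8*I*pi/9)
  chi_5          1             exp(-8*I*pi/9)  exp(2*I*pi/9)   exp(-2*I*pi/3)  exp(4*I*pi/9)   exp(-4*I*pi/9)  exp(2*I*pi/3)   exp(-2*I*pi/9)  exp(8*I*pi/9) 
  chi_6          1             exp(-2*I*pi/3)  exp(2*I*pi/3)   1               exp(-2*I*pi/3)  exp(2*I*pi/3)   1               exp(-2*I*pi/3)  exp(2*I*pi/3) 
  chi_7          1             exp(-4*I*pi/9)  exp(-8*I*pi/9)  exp(2*I*pi/3)   exp(2*I*pi/9)   exp(-2*I*pi/9)  exp(-2*I*pi/3)  exp(8*I*pi/9)   exp(4*I*pi/9) 
  chi_8          1             exp(-2*I*pi/9)  exp(-4*I*pi/9)  exp(-2*I*pi/3)  exp(-8*I*pi/9)  exp(8*I*pi/9)   exp(2*I*pi/3)   exp(4*I*pi/9)   exp(2*I*pi/9) 

Spot check: chi_6(3) = zeta_9^(6*3) = zeta_9^18 = 1.

Why: Z/9Z is abelian, so all 9 irreducible complex representations are 1-dimensional. They are given by chi_k(m) = zeta_9^(k*m) for k = 0,...,8. Row orthogonality: sum_m chi_k(m) conj(chi_l(m)) = 9 * [k = l].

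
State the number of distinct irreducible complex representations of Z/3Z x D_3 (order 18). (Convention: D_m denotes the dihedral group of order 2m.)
9

Proof sketch: The number of irreducible complex representations of a finite group equals its number of conjugacy classes. For a direct product, #classes(G x H) = #classes(G) * #classes(H). Z/3Z has 3 classes (abelian), D_3 has 3 classes, so 3 * 3 = 9, so Z/3Z x D_3 (order 18) has exactly 9 irreducible complex representations.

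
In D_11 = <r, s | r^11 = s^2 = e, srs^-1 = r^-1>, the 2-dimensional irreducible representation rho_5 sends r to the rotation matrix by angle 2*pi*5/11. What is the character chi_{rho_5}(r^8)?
chi_{rho_5}(r^8) = 2*cos(2*pi*5*8/11) = -2*cos(3*pi/11)

Working: rho_5(r^8) is rotation by angle 2*pi*5*8/11, whose trace is 2*cos(2*pi*5*8/11) = -2*cos(3*pi/11).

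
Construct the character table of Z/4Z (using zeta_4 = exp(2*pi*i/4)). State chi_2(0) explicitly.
Character table of Z/4Z (irreps indexed chi_0,...,chi_3 with chi_k(m) = zeta_4^(k*m), zeta_4 = exp(2*pi*i/4)):
  irrep \ class  {0} (size 1)  {1} (size 1)  {2} (size 1)  {3} (size 1)
  chi_0          1             1             1             1           
  chi_1          1             I             -1            -I          
  chi_2          1             -1            1             -1          
  chi_3          1             -I            -1            I           

Spot check: chi_2(0) = zeta_4^(2*0) = zeta_4^0 = 1.

Justification: Z/4Z is abelian, so all 4 irreducible complex representations are 1-dimensional. They are given by chi_k(m) = zeta_4^(k*m) for k = 0,...,3. Row orthogonality: sum_m chi_k(m) conj(chi_l(m)) = 4 * [k = l].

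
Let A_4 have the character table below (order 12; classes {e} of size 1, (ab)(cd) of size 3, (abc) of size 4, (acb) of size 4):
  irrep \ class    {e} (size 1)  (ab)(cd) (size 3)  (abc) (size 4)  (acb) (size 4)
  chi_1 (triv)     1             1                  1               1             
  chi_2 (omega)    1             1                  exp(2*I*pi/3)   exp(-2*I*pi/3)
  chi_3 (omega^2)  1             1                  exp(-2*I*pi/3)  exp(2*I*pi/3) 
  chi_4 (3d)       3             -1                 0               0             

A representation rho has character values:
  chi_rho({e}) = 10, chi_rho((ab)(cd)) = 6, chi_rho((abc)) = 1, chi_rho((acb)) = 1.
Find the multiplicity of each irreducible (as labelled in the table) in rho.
Multiplicities: chi_1: 3, chi_2: 2, chi_3: 2, chi_4: 1.

Derivation: Use <chi_rho, chi> = (1/|G|) sum_C |C| * chi_rho(C) * conj(chi(C)) with |G| = 12 for each irreducible chi in the table:
  <chi_rho, chi_1> = (1/12)[1*(10)*conj(1) + 3*(6)*conj(1) + 4*(1)*conj(1) + 4*(1)*conj(1)]
      = (1/12)[(10) + (18) + (4) + (4)] = 36/12 = 3
  <chi_rho, chi_2> = (1/12)[1*(10)*conj(1) + 3*(6)*conj(1) + 4*(1)*conj(exp(2*I*pi/3)) + 4*(1)*conj(exp(-2*I*pi/3))]
      = (1/12)[(10) + (18) + (8 + 12*exp(-2*I*pi/3) + 8*exp(2*I*pi/3)) + (8 + 8*exp(-2*I*pi/3) + 12*exp(2*I*pi/3))] = 24/12 = 2
  <chi_rho, chi_3> = (1/12)[1*(10)*conj(1) + 3*(6)*conj(1) + 4*(1)*conj(exp(-2*I*pi/3)) + 4*(1)*conj(exp(2*I*pi/3))]
      = (1/12)[(10) + (18) + (8 + 8*exp(-2*I*pi/3) + 12*exp(2*I*pi/3)) + (8 + 12*exp(-2*I*pi/3) + 8*exp(2*I*pi/3))] = 24/12 = 2
  <chi_rho, chi_4> = (1/12)[1*(10)*conj(3) + 3*(6)*conj(-1) + 4*(1)*conj(0) + 4*(1)*conj(0)]
      = (1/12)[(30) + (-18) + (0) + (0)] = 12/12 = 1
(Exp terms are combined using exp(i*s)*conj(exp(i*t)) = exp(i*(s-t)), and sums of them are collapsed using the identity that for every m > 1 the m distinct m-th roots of unity sum to 0, e.g. 1 + exp(2*I*pi/3) + exp(-2*I*pi/3) = 0.)
Dimension check: dim(rho) = sum (mult * dim) = 3*1 + 2*1 + 2*1 + 1*3 = 10 = chi_rho(e) = 10.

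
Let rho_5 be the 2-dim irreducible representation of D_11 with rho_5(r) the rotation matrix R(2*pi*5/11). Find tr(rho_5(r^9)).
chi_{rho_5}(r^9) = 2*cos(2*pi*5*9/11) = 2*cos(90*pi/11)

Justification: rho_5(r^9) is rotation by angle 2*pi*5*9/11, whose trace is 2*cos(2*pi*5*9/11) = 2*cos(90*pi/11).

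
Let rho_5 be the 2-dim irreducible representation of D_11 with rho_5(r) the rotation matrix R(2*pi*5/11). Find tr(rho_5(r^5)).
chi_{rho_5}(r^5) = 2*cos(2*pi*5*5/11) = -2*cos(5*pi/11)

Working: rho_5(r^5) is rotation by angle 2*pi*5*5/11, whose trace is 2*cos(2*pi*5*5/11) = -2*cos(5*pi/11).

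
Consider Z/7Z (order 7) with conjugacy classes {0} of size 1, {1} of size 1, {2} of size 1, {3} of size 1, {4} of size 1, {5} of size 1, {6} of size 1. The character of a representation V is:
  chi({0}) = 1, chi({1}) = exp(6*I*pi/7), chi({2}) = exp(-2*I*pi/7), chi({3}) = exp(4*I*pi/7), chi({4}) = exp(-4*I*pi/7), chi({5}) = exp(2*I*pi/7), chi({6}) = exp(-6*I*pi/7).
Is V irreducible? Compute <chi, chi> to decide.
Irreducible: <chi, chi> = 1.

Details: <chi, chi> = (1/|G|) sum_C |C| * |chi(C)|^2 = (1/7)[1*|1|^2 + 1*|exp(6*I*pi/7)|^2 + 1*|exp(-2*I*pi/7)|^2 + 1*|exp(4*I*pi/7)|^2 + 1*|exp(-4*I*pi/7)|^2 + 1*|exp(2*I*pi/7)|^2 + 1*|exp(-6*I*pi/7)|^2]
  = (1/7)[(1) + (1) + (1) + (1) + (1) + (1) + (1)] = 7/7 = 1.
(Exp terms are combined using exp(i*s)*conj(exp(i*t)) = exp(i*(s-t)), and sums of them are collapsed using the identity that for every m > 1 the m distinct m-th roots of unity sum to 0, e.g. 1 + exp(2*I*pi/3) + exp(-2*I*pi/3) = 0.)
A character is irreducible iff <chi, chi> = 1, so this representation is irreducible.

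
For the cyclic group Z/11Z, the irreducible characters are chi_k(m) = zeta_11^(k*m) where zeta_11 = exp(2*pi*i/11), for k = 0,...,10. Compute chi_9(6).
chi_9(6) = zeta_11^54 = exp(-2*I*pi/11)

Working: chi_9(6) = zeta_11^(9*6) = zeta_11^54. Since zeta_11^11 = 1, this equals zeta_11^10 = exp(2*pi*i*10/11) = exp(-2*I*pi/11).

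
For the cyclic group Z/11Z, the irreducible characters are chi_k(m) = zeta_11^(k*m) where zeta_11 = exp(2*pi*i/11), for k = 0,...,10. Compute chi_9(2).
chi_9(2) = zeta_11^18 = exp(-8*I*pi/11)

Derivation: chi_9(2) = zeta_11^(9*2) = zeta_11^18. Since zeta_11^11 = 1, this equals zeta_11^7 = exp(2*pi*i*7/11) = exp(-8*I*pi/11).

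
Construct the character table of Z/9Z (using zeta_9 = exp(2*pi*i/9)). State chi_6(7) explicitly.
Character table of Z/9Z (irreps indexed chi_0,...,chi_8 with chi_k(m) = zeta_9^(k*m), zeta_9 = exp(2*pi*i/9)):
  irrep \ class  {0} (size 1)  {1} (size 1)    {2} (size 1)    {3} (size 1)    {4} (size 1)    {5} (size 1)    {6} (size 1)    {7} (size 1)    {8} (size 1)  
  chi_0          1             1               1               1               1               1               1               1               1             
  chi_1          1             exp(2*I*pi/9)   exp(4*I*pi/9)   exp(2*I*pi/3)   exp(8*I*pi/9)   exp(-8*I*pi/9)  exp(-2*I*pi/3)  exp(-4*I*pi/9)  exp(-2*I*pi/9)
  chi_2          1             exp(4*I*pi/9)   exp(8*I*pi/9)   exp(-2*I*pi/3)  exp(-2*I*pi/9)  exp(2*I*pi/9)   exp(2*I*pi/3)   exp(-8*I*pi/9)  exp(-4*I*pi/9)
  chi_3          1             exp(2*I*pi/3)   exp(-2*I*pi/3)  1               exp(2*I*pi/3)   exp(-2*I*pi/3)  1               exp(2*I*pi/3)   exp(-2*I*pi/3)
  chi_4          1             exp(8*I*pi/9)   exp(-2*I*pi/9)  exp(2*I*pi/3)   exp(-4*I*pi/9)  exp(4*I*pi/9)   exp(-2*I*pi/3)  exp(2*I*pi/9)   exp(-8*I*pi/9)
  chi_5          1             exp(-8*I*pi/9)  exp(2*I*pi/9)   exp(-2*I*pi/3)  exp(4*I*pi/9)   exp(-4*I*pi/9)  exp(2*I*pi/3)   exp(-2*I*pi/9)  exp(8*I*pi/9) 
  chi_6          1             exp(-2*I*pi/3)  exp(2*I*pi/3)   1               exp(-2*I*pi/3)  exp(2*I*pi/3)   1               exp(-2*I*pi/3)  exp(2*I*pi/3) 
  chi_7          1             exp(-4*I*pi/9)  exp(-8*I*pi/9)  exp(2*I*pi/3)   exp(2*I*pi/9)   exp(-2*I*pi/9)  exp(-2*I*pi/3)  exp(8*I*pi/9)   exp(4*I*pi/9) 
  chi_8          1             exp(-2*I*pi/9)  exp(-4*I*pi/9)  exp(-2*I*pi/3)  exp(-8*I*pi/9)  exp(8*I*pi/9)   exp(2*I*pi/3)   exp(4*I*pi/9)   exp(2*I*pi/9) 

Spot check: chi_6(7) = zeta_9^(6*7) = zeta_9^42 = exp(-2*I*pi/3).

Working: Z/9Z is abelian, so all 9 irreducible complex representations are 1-dimensional. They are given by chi_k(m) = zeta_9^(k*m) for k = 0,...,8. Row orthogonality: sum_m chi_k(m) conj(chi_l(m)) = 9 * [k = l].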